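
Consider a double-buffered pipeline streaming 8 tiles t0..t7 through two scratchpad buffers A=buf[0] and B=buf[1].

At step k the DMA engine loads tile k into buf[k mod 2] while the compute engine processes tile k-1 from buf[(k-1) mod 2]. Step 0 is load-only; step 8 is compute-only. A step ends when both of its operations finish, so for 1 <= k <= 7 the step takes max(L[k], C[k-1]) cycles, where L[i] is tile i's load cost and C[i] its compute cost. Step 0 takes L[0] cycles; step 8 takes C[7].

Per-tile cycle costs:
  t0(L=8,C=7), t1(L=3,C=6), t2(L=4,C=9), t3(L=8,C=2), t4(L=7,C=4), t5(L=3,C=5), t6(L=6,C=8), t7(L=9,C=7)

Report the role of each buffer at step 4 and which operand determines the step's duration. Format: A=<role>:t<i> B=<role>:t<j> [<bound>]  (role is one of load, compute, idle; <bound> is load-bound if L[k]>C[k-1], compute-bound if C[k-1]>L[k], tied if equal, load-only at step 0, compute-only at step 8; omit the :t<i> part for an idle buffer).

k=0 load=t0/8c comp=- wait=8 total=8
k=1 load=t1/3c comp=t0/7c wait=7 total=15
k=2 load=t2/4c comp=t1/6c wait=6 total=21
k=3 load=t3/8c comp=t2/9c wait=9 total=30
k=4 load=t4/7c comp=t3/2c wait=7 total=37
k=5 load=t5/3c comp=t4/4c wait=4 total=41
k=6 load=t6/6c comp=t5/5c wait=6 total=47
k=7 load=t7/9c comp=t6/8c wait=9 total=56
k=8 load=- comp=t7/7c wait=7 total=63

step 4: A=load:t4 B=compute:t3 [load-bound]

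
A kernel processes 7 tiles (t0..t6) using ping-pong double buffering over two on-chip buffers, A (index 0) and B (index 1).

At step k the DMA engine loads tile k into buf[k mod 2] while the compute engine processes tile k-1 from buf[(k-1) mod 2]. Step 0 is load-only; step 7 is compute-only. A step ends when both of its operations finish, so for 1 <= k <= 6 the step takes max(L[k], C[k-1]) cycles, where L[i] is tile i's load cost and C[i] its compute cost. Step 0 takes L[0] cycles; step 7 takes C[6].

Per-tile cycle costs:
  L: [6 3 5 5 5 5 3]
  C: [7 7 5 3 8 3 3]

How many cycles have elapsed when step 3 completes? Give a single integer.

k=0 load=t0/6c comp=- wait=6 total=6
k=1 load=t1/3c comp=t0/7c wait=7 total=13
k=2 load=t2/5c comp=t1/7c wait=7 total=20
k=3 load=t3/5c comp=t2/5c wait=5 total=25
k=4 load=t4/5c comp=t3/3c wait=5 total=30
k=5 load=t5/5c comp=t4/8c wait=8 total=38
k=6 load=t6/3c comp=t5/3c wait=3 total=41
k=7 load=- comp=t6/3c wait=3 total=44

end_cycle[3] = 25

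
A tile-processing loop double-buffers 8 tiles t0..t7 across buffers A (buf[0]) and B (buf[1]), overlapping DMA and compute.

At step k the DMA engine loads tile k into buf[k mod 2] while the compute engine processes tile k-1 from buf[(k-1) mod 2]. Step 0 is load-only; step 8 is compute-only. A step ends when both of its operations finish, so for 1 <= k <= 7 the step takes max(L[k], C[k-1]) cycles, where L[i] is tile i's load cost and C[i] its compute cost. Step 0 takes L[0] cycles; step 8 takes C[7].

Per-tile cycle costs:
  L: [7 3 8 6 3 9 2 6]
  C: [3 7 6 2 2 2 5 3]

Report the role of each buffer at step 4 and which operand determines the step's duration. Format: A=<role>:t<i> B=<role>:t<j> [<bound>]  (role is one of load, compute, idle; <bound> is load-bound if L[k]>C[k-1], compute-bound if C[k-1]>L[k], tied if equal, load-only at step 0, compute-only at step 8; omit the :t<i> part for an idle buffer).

  0. 7=7c; end=7; A:t0 B:-
  1. max(3,3)=3c; end=10; A:t0 B:t1
  2. max(8,7)=8c; end=18; A:t2 B:t1
  3. max(6,6)=6c; end=24; A:t2 B:t3
  4. max(3,2)=3c; end=27; A:t4 B:t3
  5. max(9,2)=9c; end=36; A:t4 B:t5
  6. max(2,2)=2c; end=38; A:t6 B:t5
  7. max(6,5)=6c; end=44; A:t6 B:t7
  8. 3=3c; end=47; A:t6 B:t7

step 4: A=load:t4 B=compute:t3 [load-bound]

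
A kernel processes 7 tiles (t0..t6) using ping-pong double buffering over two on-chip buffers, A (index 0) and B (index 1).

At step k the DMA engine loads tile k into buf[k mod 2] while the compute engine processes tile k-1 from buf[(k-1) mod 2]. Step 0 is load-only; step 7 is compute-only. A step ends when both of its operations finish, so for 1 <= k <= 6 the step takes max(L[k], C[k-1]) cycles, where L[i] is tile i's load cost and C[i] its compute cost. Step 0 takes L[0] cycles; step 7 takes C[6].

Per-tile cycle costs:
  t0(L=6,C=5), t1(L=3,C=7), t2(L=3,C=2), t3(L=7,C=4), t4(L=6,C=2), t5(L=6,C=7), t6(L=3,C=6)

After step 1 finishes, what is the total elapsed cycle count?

[0] DMA t0→A (6c) ∥ CU idle ⇒ 6c, clock 6
[1] DMA t1→B (3c) ∥ CU A:t0 (5c) ⇒ 5c, clock 11
[2] DMA t2→A (3c) ∥ CU B:t1 (7c) ⇒ 7c, clock 18
[3] DMA t3→B (7c) ∥ CU A:t2 (2c) ⇒ 7c, clock 25
[4] DMA t4→A (6c) ∥ CU B:t3 (4c) ⇒ 6c, clock 31
[5] DMA t5→B (6c) ∥ CU A:t4 (2c) ⇒ 6c, clock 37
[6] DMA t6→A (3c) ∥ CU B:t5 (7c) ⇒ 7c, clock 44
[7] DMA idle ∥ CU A:t6 (6c) ⇒ 6c, clock 50

end_cycle[1] = 11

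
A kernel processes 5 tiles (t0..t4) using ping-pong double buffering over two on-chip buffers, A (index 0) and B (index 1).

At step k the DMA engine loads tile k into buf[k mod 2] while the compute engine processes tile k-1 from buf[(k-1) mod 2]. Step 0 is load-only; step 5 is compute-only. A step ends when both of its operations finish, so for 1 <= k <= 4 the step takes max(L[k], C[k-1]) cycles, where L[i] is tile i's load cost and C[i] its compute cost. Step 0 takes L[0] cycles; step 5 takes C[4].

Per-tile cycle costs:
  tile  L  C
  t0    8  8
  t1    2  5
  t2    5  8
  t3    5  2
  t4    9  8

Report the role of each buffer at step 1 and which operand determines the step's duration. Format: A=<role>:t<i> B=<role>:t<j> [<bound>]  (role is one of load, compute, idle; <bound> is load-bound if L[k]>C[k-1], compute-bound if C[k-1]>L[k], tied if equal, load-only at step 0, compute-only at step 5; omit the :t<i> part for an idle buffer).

step 1: A=compute:t0 B=load:t1 [compute-bound]

  0. 8=8c; end=8; A:t0 B:-
  1. max(2,8)=8c; end=16; A:t0 B:t1
  2. max(5,5)=5c; end=21; A:t2 B:t1
  3. max(5,8)=8c; end=29; A:t2 B:t3
  4. max(9,2)=9c; end=38; A:t4 B:t3
  5. 8=8c; end=46; A:t4 B:t3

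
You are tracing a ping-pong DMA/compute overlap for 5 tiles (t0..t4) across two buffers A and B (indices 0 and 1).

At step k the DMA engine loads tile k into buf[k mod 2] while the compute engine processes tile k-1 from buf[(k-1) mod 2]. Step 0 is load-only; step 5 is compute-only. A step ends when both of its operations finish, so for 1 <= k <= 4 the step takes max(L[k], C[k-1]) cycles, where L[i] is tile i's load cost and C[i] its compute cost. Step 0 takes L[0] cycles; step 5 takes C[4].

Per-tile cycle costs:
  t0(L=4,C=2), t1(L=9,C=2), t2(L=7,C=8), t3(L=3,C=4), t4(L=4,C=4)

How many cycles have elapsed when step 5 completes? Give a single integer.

step 0: L[0]=4 → dur=4, Σ=4 | A=load:t0 B=idle [load-only]
step 1: L[1]=9 C[0]=2 → dur=9, Σ=13 | A=compute:t0 B=load:t1 [load-bound]
step 2: L[2]=7 C[1]=2 → dur=7, Σ=20 | A=load:t2 B=compute:t1 [load-bound]
step 3: L[3]=3 C[2]=8 → dur=8, Σ=28 | A=compute:t2 B=load:t3 [compute-bound]
step 4: L[4]=4 C[3]=4 → dur=4, Σ=32 | A=load:t4 B=compute:t3 [tied]
step 5: C[4]=4 → dur=4, Σ=36 | A=compute:t4 B=idle [compute-only]

end_cycle[5] = 36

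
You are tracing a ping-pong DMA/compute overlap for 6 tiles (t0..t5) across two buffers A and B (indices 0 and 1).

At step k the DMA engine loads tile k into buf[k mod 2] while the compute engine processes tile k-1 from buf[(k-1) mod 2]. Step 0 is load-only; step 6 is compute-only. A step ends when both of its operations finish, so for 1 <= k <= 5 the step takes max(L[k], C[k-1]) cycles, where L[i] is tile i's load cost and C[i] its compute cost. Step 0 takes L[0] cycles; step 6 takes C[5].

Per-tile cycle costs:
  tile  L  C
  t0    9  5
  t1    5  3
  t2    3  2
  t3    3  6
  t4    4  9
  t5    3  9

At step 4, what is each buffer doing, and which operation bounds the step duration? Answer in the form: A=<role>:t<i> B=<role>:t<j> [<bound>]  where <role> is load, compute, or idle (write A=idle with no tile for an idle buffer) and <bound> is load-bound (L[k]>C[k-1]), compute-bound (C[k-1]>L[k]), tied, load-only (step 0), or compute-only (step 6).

step 4: A=load:t4 B=compute:t3 [compute-bound]

k=0 load=t0/9c comp=- wait=9 total=9
k=1 load=t1/5c comp=t0/5c wait=5 total=14
k=2 load=t2/3c comp=t1/3c wait=3 total=17
k=3 load=t3/3c comp=t2/2c wait=3 total=20
k=4 load=t4/4c comp=t3/6c wait=6 total=26
k=5 load=t5/3c comp=t4/9c wait=9 total=35
k=6 load=- comp=t5/9c wait=9 total=44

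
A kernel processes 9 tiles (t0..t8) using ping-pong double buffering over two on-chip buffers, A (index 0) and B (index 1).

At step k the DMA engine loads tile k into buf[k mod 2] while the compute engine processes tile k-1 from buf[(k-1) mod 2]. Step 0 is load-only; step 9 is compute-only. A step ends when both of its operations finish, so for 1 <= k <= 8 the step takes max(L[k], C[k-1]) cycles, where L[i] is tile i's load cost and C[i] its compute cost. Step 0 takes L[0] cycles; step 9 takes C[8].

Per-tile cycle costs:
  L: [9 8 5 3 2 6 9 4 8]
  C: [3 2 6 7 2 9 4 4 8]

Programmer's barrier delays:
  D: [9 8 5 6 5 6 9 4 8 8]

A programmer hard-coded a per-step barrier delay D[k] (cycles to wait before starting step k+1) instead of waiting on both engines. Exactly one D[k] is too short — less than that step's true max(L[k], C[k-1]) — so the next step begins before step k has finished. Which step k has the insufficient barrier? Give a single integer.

hazard at step 4

step 0: need L[0]=9 = 9; D[0]=9 ok
step 1: need max(L[1]=8,C[0]=3) = 8; D[1]=8 ok
step 2: need max(L[2]=5,C[1]=2) = 5; D[2]=5 ok
step 3: need max(L[3]=3,C[2]=6) = 6; D[3]=6 ok
step 4: need max(L[4]=2,C[3]=7) = 7; D[4]=5 SHORT
step 5: need max(L[5]=6,C[4]=2) = 6; D[5]=6 ok
step 6: need max(L[6]=9,C[5]=9) = 9; D[6]=9 ok
step 7: need max(L[7]=4,C[6]=4) = 4; D[7]=4 ok
step 8: need max(L[8]=8,C[7]=4) = 8; D[8]=8 ok
step 9: need C[8]=8 = 8; D[9]=8 ok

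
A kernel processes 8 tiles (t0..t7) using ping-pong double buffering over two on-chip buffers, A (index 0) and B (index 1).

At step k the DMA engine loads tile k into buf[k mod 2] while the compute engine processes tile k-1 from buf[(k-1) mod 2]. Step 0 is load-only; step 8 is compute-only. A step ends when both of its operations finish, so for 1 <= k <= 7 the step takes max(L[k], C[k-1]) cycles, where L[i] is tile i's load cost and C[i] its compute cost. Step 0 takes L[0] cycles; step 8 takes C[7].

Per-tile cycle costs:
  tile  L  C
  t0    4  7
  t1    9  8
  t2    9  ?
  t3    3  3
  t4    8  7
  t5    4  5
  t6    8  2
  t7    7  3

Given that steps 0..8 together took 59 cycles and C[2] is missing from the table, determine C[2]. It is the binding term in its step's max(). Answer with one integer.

C[2] = 4

step 0 → dur = L[0]=4 = 4
step 1 → dur = max(L[1]=9, C[0]=7) = 9
step 2 → dur = max(L[2]=9, C[1]=8) = 9
step 3 → dur = max(L[3]=3, C[2]=?) = C[2]  (unknown; binding)
step 4 → dur = max(L[4]=8, C[3]=3) = 8
step 5 → dur = max(L[5]=4, C[4]=7) = 7
step 6 → dur = max(L[6]=8, C[5]=5) = 8
step 7 → dur = max(L[7]=7, C[6]=2) = 7
step 8 → dur = C[7]=3 = 3
sum of known step durations = 55
dur[3] = total - known = 59 - 55 = 4
C[2] is the binding max in step 3, so C[2] = dur[3] = 4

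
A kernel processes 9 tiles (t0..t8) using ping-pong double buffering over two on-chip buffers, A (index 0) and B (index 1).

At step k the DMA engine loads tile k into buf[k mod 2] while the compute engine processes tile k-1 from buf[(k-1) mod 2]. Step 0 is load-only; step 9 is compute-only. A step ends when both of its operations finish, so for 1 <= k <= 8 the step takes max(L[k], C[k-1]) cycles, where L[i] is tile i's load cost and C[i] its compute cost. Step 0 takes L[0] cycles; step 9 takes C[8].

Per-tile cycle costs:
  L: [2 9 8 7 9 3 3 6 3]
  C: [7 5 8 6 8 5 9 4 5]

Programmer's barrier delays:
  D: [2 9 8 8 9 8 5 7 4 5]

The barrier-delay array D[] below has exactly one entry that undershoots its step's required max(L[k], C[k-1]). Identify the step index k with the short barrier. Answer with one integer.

[0] required=L[0]=2=2 vs D=2 ok
[1] required=max(L[1]=9,C[0]=7)=9 vs D=9 ok
[2] required=max(L[2]=8,C[1]=5)=8 vs D=8 ok
[3] required=max(L[3]=7,C[2]=8)=8 vs D=8 ok
[4] required=max(L[4]=9,C[3]=6)=9 vs D=9 ok
[5] required=max(L[5]=3,C[4]=8)=8 vs D=8 ok
[6] required=max(L[6]=3,C[5]=5)=5 vs D=5 ok
[7] required=max(L[7]=6,C[6]=9)=9 vs D=7 SHORT
[8] required=max(L[8]=3,C[7]=4)=4 vs D=4 ok
[9] required=C[8]=5=5 vs D=5 ok

hazard at step 7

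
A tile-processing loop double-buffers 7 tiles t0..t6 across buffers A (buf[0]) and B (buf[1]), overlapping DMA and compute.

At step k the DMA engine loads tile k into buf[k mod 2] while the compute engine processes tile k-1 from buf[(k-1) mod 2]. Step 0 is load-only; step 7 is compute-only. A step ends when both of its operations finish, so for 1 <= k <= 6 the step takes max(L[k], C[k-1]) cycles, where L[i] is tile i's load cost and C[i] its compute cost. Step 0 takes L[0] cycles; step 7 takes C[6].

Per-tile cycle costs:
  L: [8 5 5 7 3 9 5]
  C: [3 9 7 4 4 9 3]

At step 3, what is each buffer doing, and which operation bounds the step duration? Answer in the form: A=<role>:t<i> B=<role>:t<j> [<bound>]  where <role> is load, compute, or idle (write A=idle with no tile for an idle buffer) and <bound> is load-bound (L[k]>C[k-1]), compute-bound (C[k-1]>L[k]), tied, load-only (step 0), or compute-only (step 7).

step 3: A=compute:t2 B=load:t3 [tied]

  0. 8=8c; end=8; A:t0 B:-
  1. max(5,3)=5c; end=13; A:t0 B:t1
  2. max(5,9)=9c; end=22; A:t2 B:t1
  3. max(7,7)=7c; end=29; A:t2 B:t3
  4. max(3,4)=4c; end=33; A:t4 B:t3
  5. max(9,4)=9c; end=42; A:t4 B:t5
  6. max(5,9)=9c; end=51; A:t6 B:t5
  7. 3=3c; end=54; A:t6 B:t5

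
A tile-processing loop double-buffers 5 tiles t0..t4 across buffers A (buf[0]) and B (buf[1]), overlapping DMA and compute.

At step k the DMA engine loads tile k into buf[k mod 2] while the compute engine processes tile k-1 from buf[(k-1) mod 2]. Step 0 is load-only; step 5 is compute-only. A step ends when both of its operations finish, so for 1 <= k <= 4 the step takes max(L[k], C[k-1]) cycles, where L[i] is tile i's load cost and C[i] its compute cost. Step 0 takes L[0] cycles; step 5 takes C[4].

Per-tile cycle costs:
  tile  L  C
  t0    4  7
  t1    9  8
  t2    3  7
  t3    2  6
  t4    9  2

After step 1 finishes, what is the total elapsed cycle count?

end_cycle[1] = 13

step 0: L[0]=4 → dur=4, Σ=4 | A=load:t0 B=idle [load-only]
step 1: L[1]=9 C[0]=7 → dur=9, Σ=13 | A=compute:t0 B=load:t1 [load-bound]
step 2: L[2]=3 C[1]=8 → dur=8, Σ=21 | A=load:t2 B=compute:t1 [compute-bound]
step 3: L[3]=2 C[2]=7 → dur=7, Σ=28 | A=compute:t2 B=load:t3 [compute-bound]
step 4: L[4]=9 C[3]=6 → dur=9, Σ=37 | A=load:t4 B=compute:t3 [load-bound]
step 5: C[4]=2 → dur=2, Σ=39 | A=compute:t4 B=idle [compute-only]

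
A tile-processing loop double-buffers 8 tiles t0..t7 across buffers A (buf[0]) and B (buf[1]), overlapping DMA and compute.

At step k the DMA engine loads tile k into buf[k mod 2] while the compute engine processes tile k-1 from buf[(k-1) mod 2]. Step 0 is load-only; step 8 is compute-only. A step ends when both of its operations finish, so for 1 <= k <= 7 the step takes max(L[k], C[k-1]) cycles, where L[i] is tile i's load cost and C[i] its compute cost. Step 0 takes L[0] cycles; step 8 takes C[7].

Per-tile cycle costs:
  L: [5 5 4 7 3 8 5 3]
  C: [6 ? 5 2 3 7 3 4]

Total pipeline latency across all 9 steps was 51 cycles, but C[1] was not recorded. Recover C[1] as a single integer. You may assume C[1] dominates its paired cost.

C[1] = 8

step 0 → dur = L[0]=5 = 5
step 1 → dur = max(L[1]=5, C[0]=6) = 6
step 2 → dur = max(L[2]=4, C[1]=?) = C[1]  (unknown; binding)
step 3 → dur = max(L[3]=7, C[2]=5) = 7
step 4 → dur = max(L[4]=3, C[3]=2) = 3
step 5 → dur = max(L[5]=8, C[4]=3) = 8
step 6 → dur = max(L[6]=5, C[5]=7) = 7
step 7 → dur = max(L[7]=3, C[6]=3) = 3
step 8 → dur = C[7]=4 = 4
sum of known step durations = 43
dur[2] = total - known = 51 - 43 = 8
C[1] is the binding max in step 2, so C[1] = dur[2] = 8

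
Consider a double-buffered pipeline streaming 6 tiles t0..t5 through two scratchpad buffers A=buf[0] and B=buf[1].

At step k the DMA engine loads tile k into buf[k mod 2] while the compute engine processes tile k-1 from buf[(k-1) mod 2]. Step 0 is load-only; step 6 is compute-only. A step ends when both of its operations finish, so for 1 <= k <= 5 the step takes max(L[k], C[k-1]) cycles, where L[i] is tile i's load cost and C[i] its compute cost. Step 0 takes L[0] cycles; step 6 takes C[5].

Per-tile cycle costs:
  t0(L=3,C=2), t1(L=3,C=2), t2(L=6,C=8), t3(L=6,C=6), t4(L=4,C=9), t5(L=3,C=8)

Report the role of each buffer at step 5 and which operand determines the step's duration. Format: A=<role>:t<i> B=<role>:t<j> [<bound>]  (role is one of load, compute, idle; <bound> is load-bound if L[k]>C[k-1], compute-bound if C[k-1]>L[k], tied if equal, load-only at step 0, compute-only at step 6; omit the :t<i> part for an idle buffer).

  0. 3=3c; end=3; A:t0 B:-
  1. max(3,2)=3c; end=6; A:t0 B:t1
  2. max(6,2)=6c; end=12; A:t2 B:t1
  3. max(6,8)=8c; end=20; A:t2 B:t3
  4. max(4,6)=6c; end=26; A:t4 B:t3
  5. max(3,9)=9c; end=35; A:t4 B:t5
  6. 8=8c; end=43; A:t4 B:t5

step 5: A=compute:t4 B=load:t5 [compute-bound]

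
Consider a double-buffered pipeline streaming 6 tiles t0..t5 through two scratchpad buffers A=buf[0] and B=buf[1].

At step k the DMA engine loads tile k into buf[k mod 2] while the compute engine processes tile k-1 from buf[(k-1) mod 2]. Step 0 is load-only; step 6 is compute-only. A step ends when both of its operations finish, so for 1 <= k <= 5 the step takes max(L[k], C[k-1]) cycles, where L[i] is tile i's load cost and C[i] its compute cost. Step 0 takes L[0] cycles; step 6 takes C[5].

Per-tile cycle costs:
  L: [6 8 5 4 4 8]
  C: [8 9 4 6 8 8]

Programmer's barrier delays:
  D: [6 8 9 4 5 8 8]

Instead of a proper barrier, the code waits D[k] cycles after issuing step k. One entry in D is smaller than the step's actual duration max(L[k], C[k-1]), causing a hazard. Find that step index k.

step 0: need L[0]=6 = 6; D[0]=6 ok
step 1: need max(L[1]=8,C[0]=8) = 8; D[1]=8 ok
step 2: need max(L[2]=5,C[1]=9) = 9; D[2]=9 ok
step 3: need max(L[3]=4,C[2]=4) = 4; D[3]=4 ok
step 4: need max(L[4]=4,C[3]=6) = 6; D[4]=5 SHORT
step 5: need max(L[5]=8,C[4]=8) = 8; D[5]=8 ok
step 6: need C[5]=8 = 8; D[6]=8 ok

hazard at step 4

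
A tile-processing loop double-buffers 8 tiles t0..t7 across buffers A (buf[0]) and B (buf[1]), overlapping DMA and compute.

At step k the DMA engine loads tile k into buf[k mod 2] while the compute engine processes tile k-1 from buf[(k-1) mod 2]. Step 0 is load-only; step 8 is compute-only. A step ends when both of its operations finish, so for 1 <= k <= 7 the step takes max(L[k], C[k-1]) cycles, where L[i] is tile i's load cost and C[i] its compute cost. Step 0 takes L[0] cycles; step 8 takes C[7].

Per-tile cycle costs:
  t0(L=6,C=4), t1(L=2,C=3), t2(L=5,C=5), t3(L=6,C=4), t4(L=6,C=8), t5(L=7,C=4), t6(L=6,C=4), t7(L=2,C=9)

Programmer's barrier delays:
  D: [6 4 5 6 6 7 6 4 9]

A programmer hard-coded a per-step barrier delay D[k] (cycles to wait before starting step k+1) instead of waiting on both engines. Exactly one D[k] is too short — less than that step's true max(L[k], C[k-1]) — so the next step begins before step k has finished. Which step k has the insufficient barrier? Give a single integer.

hazard at step 5

[0] required=L[0]=6=6 vs D=6 ok
[1] required=max(L[1]=2,C[0]=4)=4 vs D=4 ok
[2] required=max(L[2]=5,C[1]=3)=5 vs D=5 ok
[3] required=max(L[3]=6,C[2]=5)=6 vs D=6 ok
[4] required=max(L[4]=6,C[3]=4)=6 vs D=6 ok
[5] required=max(L[5]=7,C[4]=8)=8 vs D=7 SHORT
[6] required=max(L[6]=6,C[5]=4)=6 vs D=6 ok
[7] required=max(L[7]=2,C[6]=4)=4 vs D=4 ok
[8] required=C[7]=9=9 vs D=9 ok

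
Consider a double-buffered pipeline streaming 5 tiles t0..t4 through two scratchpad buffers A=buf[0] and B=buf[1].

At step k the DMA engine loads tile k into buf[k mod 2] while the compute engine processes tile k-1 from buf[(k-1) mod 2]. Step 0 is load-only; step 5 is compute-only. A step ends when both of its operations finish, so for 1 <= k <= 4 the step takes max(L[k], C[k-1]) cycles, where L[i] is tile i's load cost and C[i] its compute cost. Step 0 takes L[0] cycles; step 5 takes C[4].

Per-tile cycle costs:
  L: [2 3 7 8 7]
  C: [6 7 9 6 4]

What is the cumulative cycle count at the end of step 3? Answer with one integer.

end_cycle[3] = 24

[0] DMA t0→A (2c) ∥ CU idle ⇒ 2c, clock 2
[1] DMA t1→B (3c) ∥ CU A:t0 (6c) ⇒ 6c, clock 8
[2] DMA t2→A (7c) ∥ CU B:t1 (7c) ⇒ 7c, clock 15
[3] DMA t3→B (8c) ∥ CU A:t2 (9c) ⇒ 9c, clock 24
[4] DMA t4→A (7c) ∥ CU B:t3 (6c) ⇒ 7c, clock 31
[5] DMA idle ∥ CU A:t4 (4c) ⇒ 4c, clock 35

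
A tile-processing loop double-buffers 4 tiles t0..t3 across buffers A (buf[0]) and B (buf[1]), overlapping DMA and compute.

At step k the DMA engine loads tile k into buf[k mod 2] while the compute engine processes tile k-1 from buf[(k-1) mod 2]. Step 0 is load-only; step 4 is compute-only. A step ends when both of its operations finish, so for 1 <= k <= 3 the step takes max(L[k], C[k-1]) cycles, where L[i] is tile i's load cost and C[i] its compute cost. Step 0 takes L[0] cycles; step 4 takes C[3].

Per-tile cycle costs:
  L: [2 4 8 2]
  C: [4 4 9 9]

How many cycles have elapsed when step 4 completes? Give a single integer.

k=0 load=t0/2c comp=- wait=2 total=2
k=1 load=t1/4c comp=t0/4c wait=4 total=6
k=2 load=t2/8c comp=t1/4c wait=8 total=14
k=3 load=t3/2c comp=t2/9c wait=9 total=23
k=4 load=- comp=t3/9c wait=9 total=32

end_cycle[4] = 32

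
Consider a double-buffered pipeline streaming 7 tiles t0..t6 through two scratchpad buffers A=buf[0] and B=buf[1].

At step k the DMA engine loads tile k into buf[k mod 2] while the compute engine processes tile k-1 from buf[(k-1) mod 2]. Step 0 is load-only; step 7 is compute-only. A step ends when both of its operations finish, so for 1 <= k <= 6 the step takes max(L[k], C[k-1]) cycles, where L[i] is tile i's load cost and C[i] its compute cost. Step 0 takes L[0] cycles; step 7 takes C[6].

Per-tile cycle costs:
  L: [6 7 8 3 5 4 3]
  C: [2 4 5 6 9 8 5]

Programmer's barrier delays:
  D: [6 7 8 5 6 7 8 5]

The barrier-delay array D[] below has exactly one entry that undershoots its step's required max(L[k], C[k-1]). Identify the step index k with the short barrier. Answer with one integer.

k=0 barrier L[0]=6→6c, D[0]=6 ok
k=1 barrier max(L[1]=7,C[0]=2)→7c, D[1]=7 ok
k=2 barrier max(L[2]=8,C[1]=4)→8c, D[2]=8 ok
k=3 barrier max(L[3]=3,C[2]=5)→5c, D[3]=5 ok
k=4 barrier max(L[4]=5,C[3]=6)→6c, D[4]=6 ok
k=5 barrier max(L[5]=4,C[4]=9)→9c, D[5]=7 SHORT
k=6 barrier max(L[6]=3,C[5]=8)→8c, D[6]=8 ok
k=7 barrier C[6]=5→5c, D[7]=5 ok

hazard at step 5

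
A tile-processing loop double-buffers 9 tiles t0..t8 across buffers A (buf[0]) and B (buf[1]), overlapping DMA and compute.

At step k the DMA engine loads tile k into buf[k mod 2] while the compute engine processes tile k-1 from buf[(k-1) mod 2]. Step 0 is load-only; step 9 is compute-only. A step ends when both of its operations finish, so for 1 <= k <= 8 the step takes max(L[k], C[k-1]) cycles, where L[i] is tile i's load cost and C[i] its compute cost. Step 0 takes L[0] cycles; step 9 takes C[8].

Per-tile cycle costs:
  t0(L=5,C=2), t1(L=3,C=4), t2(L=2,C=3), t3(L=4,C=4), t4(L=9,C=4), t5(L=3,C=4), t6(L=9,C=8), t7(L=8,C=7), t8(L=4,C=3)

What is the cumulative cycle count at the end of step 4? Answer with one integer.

[0] DMA t0→A (5c) ∥ CU idle ⇒ 5c, clock 5
[1] DMA t1→B (3c) ∥ CU A:t0 (2c) ⇒ 3c, clock 8
[2] DMA t2→A (2c) ∥ CU B:t1 (4c) ⇒ 4c, clock 12
[3] DMA t3→B (4c) ∥ CU A:t2 (3c) ⇒ 4c, clock 16
[4] DMA t4→A (9c) ∥ CU B:t3 (4c) ⇒ 9c, clock 25
[5] DMA t5→B (3c) ∥ CU A:t4 (4c) ⇒ 4c, clock 29
[6] DMA t6→A (9c) ∥ CU B:t5 (4c) ⇒ 9c, clock 38
[7] DMA t7→B (8c) ∥ CU A:t6 (8c) ⇒ 8c, clock 46
[8] DMA t8→A (4c) ∥ CU B:t7 (7c) ⇒ 7c, clock 53
[9] DMA idle ∥ CU A:t8 (3c) ⇒ 3c, clock 56

end_cycle[4] = 25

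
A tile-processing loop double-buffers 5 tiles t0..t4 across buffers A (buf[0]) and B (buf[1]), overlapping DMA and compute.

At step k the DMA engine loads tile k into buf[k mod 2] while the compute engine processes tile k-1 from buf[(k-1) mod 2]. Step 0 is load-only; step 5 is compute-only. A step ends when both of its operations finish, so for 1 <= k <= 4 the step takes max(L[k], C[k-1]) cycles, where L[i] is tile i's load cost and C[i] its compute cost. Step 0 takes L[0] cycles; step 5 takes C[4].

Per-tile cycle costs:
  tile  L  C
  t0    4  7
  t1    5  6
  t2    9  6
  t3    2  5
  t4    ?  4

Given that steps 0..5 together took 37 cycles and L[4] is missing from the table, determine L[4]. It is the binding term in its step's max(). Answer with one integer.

step 0 | dur = L[0]=4 = 4
step 1 | dur = max(L[1]=5, C[0]=7) = 7
step 2 | dur = max(L[2]=9, C[1]=6) = 9
step 3 | dur = max(L[3]=2, C[2]=6) = 6
step 4 | dur = max(L[4]=?, C[3]=5) = L[4]  (unknown; binding)
step 5 | dur = C[4]=4 = 4
sum of known step durations = 30
dur[4] = total - known = 37 - 30 = 7
L[4] is the binding max in step 4, so L[4] = dur[4] = 7

L[4] = 7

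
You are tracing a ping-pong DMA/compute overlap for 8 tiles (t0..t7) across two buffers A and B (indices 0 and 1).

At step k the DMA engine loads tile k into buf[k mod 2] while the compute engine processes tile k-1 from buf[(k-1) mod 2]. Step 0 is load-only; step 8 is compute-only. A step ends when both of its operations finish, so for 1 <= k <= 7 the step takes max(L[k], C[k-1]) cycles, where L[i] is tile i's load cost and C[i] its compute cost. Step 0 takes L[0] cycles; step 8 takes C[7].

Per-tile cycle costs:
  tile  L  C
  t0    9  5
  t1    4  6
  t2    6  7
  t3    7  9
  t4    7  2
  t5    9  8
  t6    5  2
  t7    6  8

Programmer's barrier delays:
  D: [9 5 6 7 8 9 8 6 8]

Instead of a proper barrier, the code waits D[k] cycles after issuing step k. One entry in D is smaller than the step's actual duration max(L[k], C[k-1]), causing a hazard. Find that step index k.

[0] required=L[0]=9=9 vs D=9 ok
[1] required=max(L[1]=4,C[0]=5)=5 vs D=5 ok
[2] required=max(L[2]=6,C[1]=6)=6 vs D=6 ok
[3] required=max(L[3]=7,C[2]=7)=7 vs D=7 ok
[4] required=max(L[4]=7,C[3]=9)=9 vs D=8 SHORT
[5] required=max(L[5]=9,C[4]=2)=9 vs D=9 ok
[6] required=max(L[6]=5,C[5]=8)=8 vs D=8 ok
[7] required=max(L[7]=6,C[6]=2)=6 vs D=6 ok
[8] required=C[7]=8=8 vs D=8 ok

hazard at step 4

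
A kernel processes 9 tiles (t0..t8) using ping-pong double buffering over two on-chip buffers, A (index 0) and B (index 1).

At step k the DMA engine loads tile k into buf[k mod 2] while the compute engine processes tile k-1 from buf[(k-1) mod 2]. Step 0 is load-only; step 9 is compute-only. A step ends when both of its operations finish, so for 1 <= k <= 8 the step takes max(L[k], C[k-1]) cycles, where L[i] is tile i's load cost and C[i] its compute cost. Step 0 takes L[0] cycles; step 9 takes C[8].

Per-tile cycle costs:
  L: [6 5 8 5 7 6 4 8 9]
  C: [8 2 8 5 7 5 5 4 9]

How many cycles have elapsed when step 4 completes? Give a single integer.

k=0 load=t0/6c comp=- wait=6 total=6
k=1 load=t1/5c comp=t0/8c wait=8 total=14
k=2 load=t2/8c comp=t1/2c wait=8 total=22
k=3 load=t3/5c comp=t2/8c wait=8 total=30
k=4 load=t4/7c comp=t3/5c wait=7 total=37
k=5 load=t5/6c comp=t4/7c wait=7 total=44
k=6 load=t6/4c comp=t5/5c wait=5 total=49
k=7 load=t7/8c comp=t6/5c wait=8 total=57
k=8 load=t8/9c comp=t7/4c wait=9 total=66
k=9 load=- comp=t8/9c wait=9 total=75

end_cycle[4] = 37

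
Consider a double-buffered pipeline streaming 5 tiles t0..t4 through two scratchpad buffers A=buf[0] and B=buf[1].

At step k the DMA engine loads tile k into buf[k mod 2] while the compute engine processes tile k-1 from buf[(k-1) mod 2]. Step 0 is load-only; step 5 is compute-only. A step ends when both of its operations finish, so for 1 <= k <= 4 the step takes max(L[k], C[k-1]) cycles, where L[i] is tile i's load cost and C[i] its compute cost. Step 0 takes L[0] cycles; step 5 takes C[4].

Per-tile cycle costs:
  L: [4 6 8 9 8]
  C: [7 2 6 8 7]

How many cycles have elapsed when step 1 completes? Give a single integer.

k=0 load=t0/4c comp=- wait=4 total=4
k=1 load=t1/6c comp=t0/7c wait=7 total=11
k=2 load=t2/8c comp=t1/2c wait=8 total=19
k=3 load=t3/9c comp=t2/6c wait=9 total=28
k=4 load=t4/8c comp=t3/8c wait=8 total=36
k=5 load=- comp=t4/7c wait=7 total=43

end_cycle[1] = 11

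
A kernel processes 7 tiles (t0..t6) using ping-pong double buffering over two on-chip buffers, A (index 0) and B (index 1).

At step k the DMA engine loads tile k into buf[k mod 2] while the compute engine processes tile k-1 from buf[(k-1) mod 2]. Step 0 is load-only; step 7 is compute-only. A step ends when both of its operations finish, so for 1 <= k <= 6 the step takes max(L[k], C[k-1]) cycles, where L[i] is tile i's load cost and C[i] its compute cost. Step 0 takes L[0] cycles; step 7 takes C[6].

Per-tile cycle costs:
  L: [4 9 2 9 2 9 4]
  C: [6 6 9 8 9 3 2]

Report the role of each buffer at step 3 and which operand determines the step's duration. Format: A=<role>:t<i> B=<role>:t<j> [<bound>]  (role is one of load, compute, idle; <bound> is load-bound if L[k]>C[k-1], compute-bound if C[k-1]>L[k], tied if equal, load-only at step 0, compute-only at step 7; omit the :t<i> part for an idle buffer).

k=0 load=t0/4c comp=- wait=4 total=4
k=1 load=t1/9c comp=t0/6c wait=9 total=13
k=2 load=t2/2c comp=t1/6c wait=6 total=19
k=3 load=t3/9c comp=t2/9c wait=9 total=28
k=4 load=t4/2c comp=t3/8c wait=8 total=36
k=5 load=t5/9c comp=t4/9c wait=9 total=45
k=6 load=t6/4c comp=t5/3c wait=4 total=49
k=7 load=- comp=t6/2c wait=2 total=51

step 3: A=compute:t2 B=load:t3 [tied]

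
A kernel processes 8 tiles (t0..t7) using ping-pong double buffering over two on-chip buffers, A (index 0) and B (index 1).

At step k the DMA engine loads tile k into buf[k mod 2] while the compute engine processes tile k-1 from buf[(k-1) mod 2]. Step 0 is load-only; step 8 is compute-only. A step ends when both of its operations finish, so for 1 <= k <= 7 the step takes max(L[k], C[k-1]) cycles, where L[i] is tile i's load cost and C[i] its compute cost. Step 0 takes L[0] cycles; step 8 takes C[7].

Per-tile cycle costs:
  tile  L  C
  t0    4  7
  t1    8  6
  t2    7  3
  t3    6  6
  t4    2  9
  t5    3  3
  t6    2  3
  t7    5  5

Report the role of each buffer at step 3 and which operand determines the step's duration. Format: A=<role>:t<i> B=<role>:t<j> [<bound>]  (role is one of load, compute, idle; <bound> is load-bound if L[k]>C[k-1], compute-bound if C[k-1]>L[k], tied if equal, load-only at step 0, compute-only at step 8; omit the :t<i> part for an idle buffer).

k=0 load=t0/4c comp=- wait=4 total=4
k=1 load=t1/8c comp=t0/7c wait=8 total=12
k=2 load=t2/7c comp=t1/6c wait=7 total=19
k=3 load=t3/6c comp=t2/3c wait=6 total=25
k=4 load=t4/2c comp=t3/6c wait=6 total=31
k=5 load=t5/3c comp=t4/9c wait=9 total=40
k=6 load=t6/2c comp=t5/3c wait=3 total=43
k=7 load=t7/5c comp=t6/3c wait=5 total=48
k=8 load=- comp=t7/5c wait=5 total=53

step 3: A=compute:t2 B=load:t3 [load-bound]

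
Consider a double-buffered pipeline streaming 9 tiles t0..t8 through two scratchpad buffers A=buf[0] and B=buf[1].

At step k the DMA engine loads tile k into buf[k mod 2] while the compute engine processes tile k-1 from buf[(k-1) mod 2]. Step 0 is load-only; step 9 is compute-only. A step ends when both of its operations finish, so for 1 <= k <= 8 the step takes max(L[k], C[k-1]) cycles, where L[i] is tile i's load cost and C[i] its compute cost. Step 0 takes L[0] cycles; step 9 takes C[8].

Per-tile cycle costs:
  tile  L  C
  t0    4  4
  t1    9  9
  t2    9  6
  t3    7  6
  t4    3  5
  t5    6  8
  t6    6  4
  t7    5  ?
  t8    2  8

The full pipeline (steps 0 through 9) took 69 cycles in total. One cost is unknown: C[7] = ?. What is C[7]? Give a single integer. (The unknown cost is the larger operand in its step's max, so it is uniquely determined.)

step 0 | dur = L[0]=4 = 4
step 1 | dur = max(L[1]=9, C[0]=4) = 9
step 2 | dur = max(L[2]=9, C[1]=9) = 9
step 3 | dur = max(L[3]=7, C[2]=6) = 7
step 4 | dur = max(L[4]=3, C[3]=6) = 6
step 5 | dur = max(L[5]=6, C[4]=5) = 6
step 6 | dur = max(L[6]=6, C[5]=8) = 8
step 7 | dur = max(L[7]=5, C[6]=4) = 5
step 8 | dur = max(L[8]=2, C[7]=?) = C[7]  (unknown; binding)
step 9 | dur = C[8]=8 = 8
sum of known step durations = 62
dur[8] = total - known = 69 - 62 = 7
C[7] is the binding max in step 8, so C[7] = dur[8] = 7

C[7] = 7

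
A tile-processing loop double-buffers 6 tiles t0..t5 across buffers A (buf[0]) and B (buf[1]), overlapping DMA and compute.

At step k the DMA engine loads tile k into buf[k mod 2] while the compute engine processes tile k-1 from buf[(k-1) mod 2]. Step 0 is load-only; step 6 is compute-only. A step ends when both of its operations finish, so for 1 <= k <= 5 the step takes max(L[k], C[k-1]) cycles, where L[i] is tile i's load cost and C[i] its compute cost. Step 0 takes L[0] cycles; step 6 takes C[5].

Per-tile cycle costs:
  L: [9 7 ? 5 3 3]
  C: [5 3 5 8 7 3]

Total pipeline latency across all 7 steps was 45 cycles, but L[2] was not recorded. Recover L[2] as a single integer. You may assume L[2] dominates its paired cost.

L[2] = 6

step 0 = dur = L[0]=9 = 9
step 1 = dur = max(L[1]=7, C[0]=5) = 7
step 2 = dur = max(L[2]=?, C[1]=3) = L[2]  (unknown; binding)
step 3 = dur = max(L[3]=5, C[2]=5) = 5
step 4 = dur = max(L[4]=3, C[3]=8) = 8
step 5 = dur = max(L[5]=3, C[4]=7) = 7
step 6 = dur = C[5]=3 = 3
sum of known step durations = 39
dur[2] = total - known = 45 - 39 = 6
L[2] is the binding max in step 2, so L[2] = dur[2] = 6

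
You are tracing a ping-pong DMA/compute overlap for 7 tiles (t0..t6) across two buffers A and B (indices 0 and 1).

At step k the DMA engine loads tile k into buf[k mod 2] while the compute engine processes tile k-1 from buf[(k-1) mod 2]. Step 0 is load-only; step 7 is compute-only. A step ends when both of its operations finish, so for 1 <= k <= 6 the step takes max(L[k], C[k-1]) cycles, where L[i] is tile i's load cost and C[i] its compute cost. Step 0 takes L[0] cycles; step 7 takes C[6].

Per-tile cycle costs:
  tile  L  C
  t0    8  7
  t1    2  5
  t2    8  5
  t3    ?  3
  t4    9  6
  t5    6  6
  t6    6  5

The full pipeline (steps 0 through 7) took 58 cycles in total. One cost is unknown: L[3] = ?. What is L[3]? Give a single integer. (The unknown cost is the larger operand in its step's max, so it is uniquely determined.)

step 0 → dur = L[0]=8 = 8
step 1 → dur = max(L[1]=2, C[0]=7) = 7
step 2 → dur = max(L[2]=8, C[1]=5) = 8
step 3 → dur = max(L[3]=?, C[2]=5) = L[3]  (unknown; binding)
step 4 → dur = max(L[4]=9, C[3]=3) = 9
step 5 → dur = max(L[5]=6, C[4]=6) = 6
step 6 → dur = max(L[6]=6, C[5]=6) = 6
step 7 → dur = C[6]=5 = 5
sum of known step durations = 49
dur[3] = total - known = 58 - 49 = 9
L[3] is the binding max in step 3, so L[3] = dur[3] = 9

L[3] = 9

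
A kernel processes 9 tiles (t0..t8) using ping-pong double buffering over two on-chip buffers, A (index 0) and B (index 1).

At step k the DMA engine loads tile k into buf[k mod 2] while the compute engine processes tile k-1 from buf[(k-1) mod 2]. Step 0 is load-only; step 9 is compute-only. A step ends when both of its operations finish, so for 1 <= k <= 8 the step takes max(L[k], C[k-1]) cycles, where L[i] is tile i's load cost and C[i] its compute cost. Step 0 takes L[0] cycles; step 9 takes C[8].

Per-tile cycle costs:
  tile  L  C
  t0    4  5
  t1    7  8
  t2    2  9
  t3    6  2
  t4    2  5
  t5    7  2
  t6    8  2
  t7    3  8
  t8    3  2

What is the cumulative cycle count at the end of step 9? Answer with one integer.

end_cycle[9] = 58

[0] DMA t0→A (4c) ∥ CU idle ⇒ 4c, clock 4
[1] DMA t1→B (7c) ∥ CU A:t0 (5c) ⇒ 7c, clock 11
[2] DMA t2→A (2c) ∥ CU B:t1 (8c) ⇒ 8c, clock 19
[3] DMA t3→B (6c) ∥ CU A:t2 (9c) ⇒ 9c, clock 28
[4] DMA t4→A (2c) ∥ CU B:t3 (2c) ⇒ 2c, clock 30
[5] DMA t5→B (7c) ∥ CU A:t4 (5c) ⇒ 7c, clock 37
[6] DMA t6→A (8c) ∥ CU B:t5 (2c) ⇒ 8c, clock 45
[7] DMA t7→B (3c) ∥ CU A:t6 (2c) ⇒ 3c, clock 48
[8] DMA t8→A (3c) ∥ CU B:t7 (8c) ⇒ 8c, clock 56
[9] DMA idle ∥ CU A:t8 (2c) ⇒ 2c, clock 58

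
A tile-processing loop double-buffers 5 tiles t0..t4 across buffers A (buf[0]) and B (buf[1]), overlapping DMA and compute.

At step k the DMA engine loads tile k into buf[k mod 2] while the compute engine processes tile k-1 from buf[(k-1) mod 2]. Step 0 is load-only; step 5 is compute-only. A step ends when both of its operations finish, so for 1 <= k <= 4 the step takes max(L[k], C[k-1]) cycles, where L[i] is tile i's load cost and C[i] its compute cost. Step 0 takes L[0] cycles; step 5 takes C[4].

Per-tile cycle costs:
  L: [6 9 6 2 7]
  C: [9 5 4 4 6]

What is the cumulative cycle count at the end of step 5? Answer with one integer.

k=0 load=t0/6c comp=- wait=6 total=6
k=1 load=t1/9c comp=t0/9c wait=9 total=15
k=2 load=t2/6c comp=t1/5c wait=6 total=21
k=3 load=t3/2c comp=t2/4c wait=4 total=25
k=4 load=t4/7c comp=t3/4c wait=7 total=32
k=5 load=- comp=t4/6c wait=6 total=38

end_cycle[5] = 38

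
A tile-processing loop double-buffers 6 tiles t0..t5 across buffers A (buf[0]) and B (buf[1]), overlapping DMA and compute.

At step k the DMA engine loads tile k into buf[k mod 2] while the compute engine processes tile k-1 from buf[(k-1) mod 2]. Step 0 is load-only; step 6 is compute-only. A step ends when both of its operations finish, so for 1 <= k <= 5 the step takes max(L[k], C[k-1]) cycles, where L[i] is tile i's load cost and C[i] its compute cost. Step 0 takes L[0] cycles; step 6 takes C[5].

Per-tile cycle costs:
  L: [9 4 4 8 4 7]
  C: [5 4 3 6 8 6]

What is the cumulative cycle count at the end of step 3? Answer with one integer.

end_cycle[3] = 26

  0. 9=9c; end=9; A:t0 B:-
  1. max(4,5)=5c; end=14; A:t0 B:t1
  2. max(4,4)=4c; end=18; A:t2 B:t1
  3. max(8,3)=8c; end=26; A:t2 B:t3
  4. max(4,6)=6c; end=32; A:t4 B:t3
  5. max(7,8)=8c; end=40; A:t4 B:t5
  6. 6=6c; end=46; A:t4 B:t5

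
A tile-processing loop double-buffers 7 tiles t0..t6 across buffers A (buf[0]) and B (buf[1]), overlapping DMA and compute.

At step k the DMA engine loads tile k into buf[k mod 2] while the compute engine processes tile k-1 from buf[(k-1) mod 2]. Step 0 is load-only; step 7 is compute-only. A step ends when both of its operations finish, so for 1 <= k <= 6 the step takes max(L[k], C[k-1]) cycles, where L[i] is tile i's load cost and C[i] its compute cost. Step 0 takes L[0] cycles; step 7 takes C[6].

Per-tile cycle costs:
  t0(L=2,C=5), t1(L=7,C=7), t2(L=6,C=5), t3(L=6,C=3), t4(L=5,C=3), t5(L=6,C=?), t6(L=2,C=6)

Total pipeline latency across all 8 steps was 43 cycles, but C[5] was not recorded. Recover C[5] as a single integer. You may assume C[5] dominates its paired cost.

C[5] = 4

step 0: dur = L[0]=2 = 2
step 1: dur = max(L[1]=7, C[0]=5) = 7
step 2: dur = max(L[2]=6, C[1]=7) = 7
step 3: dur = max(L[3]=6, C[2]=5) = 6
step 4: dur = max(L[4]=5, C[3]=3) = 5
step 5: dur = max(L[5]=6, C[4]=3) = 6
step 6: dur = max(L[6]=2, C[5]=?) = C[5]  (unknown; binding)
step 7: dur = C[6]=6 = 6
sum of known step durations = 39
dur[6] = total - known = 43 - 39 = 4
C[5] is the binding max in step 6, so C[5] = dur[6] = 4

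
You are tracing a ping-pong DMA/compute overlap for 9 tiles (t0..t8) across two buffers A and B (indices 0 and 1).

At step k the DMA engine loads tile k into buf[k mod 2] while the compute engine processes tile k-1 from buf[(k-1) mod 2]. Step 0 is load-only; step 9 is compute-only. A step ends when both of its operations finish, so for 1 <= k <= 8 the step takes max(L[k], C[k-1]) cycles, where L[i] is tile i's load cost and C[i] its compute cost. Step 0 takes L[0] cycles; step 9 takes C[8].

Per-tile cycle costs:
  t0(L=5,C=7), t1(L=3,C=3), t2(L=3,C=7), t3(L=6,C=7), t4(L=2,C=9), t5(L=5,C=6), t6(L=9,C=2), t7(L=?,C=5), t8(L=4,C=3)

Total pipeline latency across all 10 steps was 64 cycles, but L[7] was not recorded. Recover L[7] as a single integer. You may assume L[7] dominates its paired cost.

L[7] = 9

step 0 → dur = L[0]=5 = 5
step 1 → dur = max(L[1]=3, C[0]=7) = 7
step 2 → dur = max(L[2]=3, C[1]=3) = 3
step 3 → dur = max(L[3]=6, C[2]=7) = 7
step 4 → dur = max(L[4]=2, C[3]=7) = 7
step 5 → dur = max(L[5]=5, C[4]=9) = 9
step 6 → dur = max(L[6]=9, C[5]=6) = 9
step 7 → dur = max(L[7]=?, C[6]=2) = L[7]  (unknown; binding)
step 8 → dur = max(L[8]=4, C[7]=5) = 5
step 9 → dur = C[8]=3 = 3
sum of known step durations = 55
dur[7] = total - known = 64 - 55 = 9
L[7] is the binding max in step 7, so L[7] = dur[7] = 9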